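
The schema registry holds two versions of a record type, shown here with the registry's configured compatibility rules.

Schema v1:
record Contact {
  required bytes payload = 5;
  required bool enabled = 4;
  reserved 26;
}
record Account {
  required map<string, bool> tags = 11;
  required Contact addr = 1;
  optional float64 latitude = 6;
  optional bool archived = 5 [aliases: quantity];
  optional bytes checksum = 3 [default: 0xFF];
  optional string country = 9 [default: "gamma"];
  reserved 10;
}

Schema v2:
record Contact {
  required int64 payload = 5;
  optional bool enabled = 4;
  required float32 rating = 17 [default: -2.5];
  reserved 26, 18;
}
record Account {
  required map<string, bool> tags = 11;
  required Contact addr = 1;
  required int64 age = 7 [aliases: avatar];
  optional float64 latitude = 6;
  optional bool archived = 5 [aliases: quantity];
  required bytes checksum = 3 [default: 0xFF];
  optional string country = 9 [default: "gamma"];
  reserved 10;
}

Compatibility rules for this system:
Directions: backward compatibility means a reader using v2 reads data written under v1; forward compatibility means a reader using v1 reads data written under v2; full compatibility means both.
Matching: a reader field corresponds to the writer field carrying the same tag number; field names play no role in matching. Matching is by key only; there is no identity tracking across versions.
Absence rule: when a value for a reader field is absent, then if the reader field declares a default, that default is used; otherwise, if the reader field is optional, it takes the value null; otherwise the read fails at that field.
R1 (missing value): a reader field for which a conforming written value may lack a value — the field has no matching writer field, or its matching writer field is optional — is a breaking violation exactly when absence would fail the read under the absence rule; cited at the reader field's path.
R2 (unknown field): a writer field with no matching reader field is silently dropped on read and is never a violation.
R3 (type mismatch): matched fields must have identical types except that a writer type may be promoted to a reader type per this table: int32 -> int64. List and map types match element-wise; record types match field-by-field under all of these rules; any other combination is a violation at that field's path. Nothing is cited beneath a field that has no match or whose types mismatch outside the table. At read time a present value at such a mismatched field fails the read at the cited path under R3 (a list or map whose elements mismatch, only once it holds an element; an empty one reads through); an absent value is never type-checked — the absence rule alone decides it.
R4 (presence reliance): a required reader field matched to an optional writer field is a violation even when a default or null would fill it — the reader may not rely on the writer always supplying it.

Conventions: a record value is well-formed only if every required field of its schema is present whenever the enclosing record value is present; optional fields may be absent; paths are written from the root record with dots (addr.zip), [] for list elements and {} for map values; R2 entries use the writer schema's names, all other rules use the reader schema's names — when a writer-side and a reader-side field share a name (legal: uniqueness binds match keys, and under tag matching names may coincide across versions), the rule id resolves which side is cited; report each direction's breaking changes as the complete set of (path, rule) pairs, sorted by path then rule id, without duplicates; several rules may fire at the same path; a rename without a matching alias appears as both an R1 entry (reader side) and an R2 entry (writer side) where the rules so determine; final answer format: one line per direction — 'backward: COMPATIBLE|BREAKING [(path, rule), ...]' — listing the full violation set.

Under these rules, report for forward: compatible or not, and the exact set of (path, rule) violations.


in Account below, arrows point writer -> reader
forward for Account (reader v1, writer v2):
  map<string, bool> -> map<string, bool>, writer required: tags aligns to tags
  Contact -> Contact, writer required: addr aligns to addr
  float64 -> float64, writer optional: latitude aligns to latitude
  bool -> bool, writer optional: archived aligns to archived
  bytes -> bytes, writer required: checksum aligns to checksum
  string -> string, writer optional: country aligns to country
  age (writer side), unknown to reader
  int64 -> bytes, writer required: addr.payload aligns to addr.payload
  bool -> bool, writer optional: addr.enabled aligns to addr.enabled
  addr.rating (writer side), unknown to reader
  R1 fires at addr.enabled
  R4 fires at addr.enabled
  R3 fires at addr.payload
  => forward verdict for Account: BREAKING, 3 violation(s)
diffs on Account not affecting the asked answer:
  added field rating to record Contact: required float32, tag 17, default -2.5 (in v2 it sits last) -> triggers nothing under Account's printed rules — same verdict
  field checksum in record Account: optional changed to required -> matters only for Account's backward compatibility — outside the asked direction
  added field age to record Account: required int64, tag 7 (in v2 it sits immediately before latitude) -> matters only for Account's backward compatibility — outside the asked direction

forward: BREAKING [(addr.enabled, R1), (addr.enabled, R4), (addr.payload, R3)]


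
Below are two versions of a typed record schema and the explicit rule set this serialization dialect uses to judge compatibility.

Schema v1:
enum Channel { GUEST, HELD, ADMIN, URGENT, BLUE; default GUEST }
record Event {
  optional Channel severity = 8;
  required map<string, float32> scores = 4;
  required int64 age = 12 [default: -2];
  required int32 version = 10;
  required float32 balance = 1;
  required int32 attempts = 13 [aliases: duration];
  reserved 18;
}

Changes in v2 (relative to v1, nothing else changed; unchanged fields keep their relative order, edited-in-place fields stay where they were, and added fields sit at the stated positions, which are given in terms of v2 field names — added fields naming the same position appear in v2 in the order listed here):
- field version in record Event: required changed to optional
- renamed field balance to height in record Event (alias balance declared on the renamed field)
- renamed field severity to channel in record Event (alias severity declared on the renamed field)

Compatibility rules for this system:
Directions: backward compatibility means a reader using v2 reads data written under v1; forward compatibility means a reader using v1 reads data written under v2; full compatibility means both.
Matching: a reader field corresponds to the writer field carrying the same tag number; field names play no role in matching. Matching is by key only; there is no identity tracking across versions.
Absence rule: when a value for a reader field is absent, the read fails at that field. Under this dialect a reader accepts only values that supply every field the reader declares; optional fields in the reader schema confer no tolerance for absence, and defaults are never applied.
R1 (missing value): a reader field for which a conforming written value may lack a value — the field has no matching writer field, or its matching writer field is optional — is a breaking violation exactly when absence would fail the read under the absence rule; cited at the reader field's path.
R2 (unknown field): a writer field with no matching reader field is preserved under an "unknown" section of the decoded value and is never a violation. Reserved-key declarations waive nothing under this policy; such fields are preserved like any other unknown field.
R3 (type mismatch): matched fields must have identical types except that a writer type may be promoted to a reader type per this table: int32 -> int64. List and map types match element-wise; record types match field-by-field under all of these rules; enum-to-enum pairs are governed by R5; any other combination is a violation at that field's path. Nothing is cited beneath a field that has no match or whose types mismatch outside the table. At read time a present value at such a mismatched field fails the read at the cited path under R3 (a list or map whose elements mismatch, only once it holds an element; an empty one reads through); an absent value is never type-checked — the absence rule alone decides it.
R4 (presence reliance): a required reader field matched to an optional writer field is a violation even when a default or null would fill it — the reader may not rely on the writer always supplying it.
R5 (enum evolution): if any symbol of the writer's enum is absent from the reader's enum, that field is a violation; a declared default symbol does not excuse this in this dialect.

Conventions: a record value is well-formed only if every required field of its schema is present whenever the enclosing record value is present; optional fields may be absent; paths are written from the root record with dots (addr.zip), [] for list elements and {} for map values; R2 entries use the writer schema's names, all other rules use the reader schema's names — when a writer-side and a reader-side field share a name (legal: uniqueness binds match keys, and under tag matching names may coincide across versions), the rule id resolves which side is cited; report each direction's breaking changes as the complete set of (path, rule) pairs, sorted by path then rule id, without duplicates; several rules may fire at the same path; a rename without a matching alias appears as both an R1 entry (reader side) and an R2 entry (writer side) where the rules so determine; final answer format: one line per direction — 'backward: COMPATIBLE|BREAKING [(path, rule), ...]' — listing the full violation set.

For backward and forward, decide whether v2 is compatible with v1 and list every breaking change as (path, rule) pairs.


backward: BREAKING [(channel, R1)]; forward: BREAKING [(severity, R1), (version, R1), (version, R4)]

each type pair in Event: writer, then reader
backward for Event (reader v2, writer v1):
  writer optional, Channel -> Channel: reader channel maps from writer severity
  writer required, map<string, float32> -> map<string, float32>: reader scores maps from writer scores
  writer required, int64 -> int64: reader age maps from writer age
  writer required, int32 -> int32: reader version maps from writer version
  writer required, float32 -> float32: reader height maps from writer balance
  writer required, int32 -> int32: reader attempts maps from writer attempts
  breaking: (channel, R1)
  backward on Event therefore BREAKING (1)
forward for Event (reader v1, writer v2):
  writer optional, Channel -> Channel: reader severity maps from writer channel
  writer required, map<string, float32> -> map<string, float32>: reader scores maps from writer scores
  writer required, int64 -> int64: reader age maps from writer age
  writer optional, int32 -> int32: reader version maps from writer version
  writer required, float32 -> float32: reader balance maps from writer height
  writer required, int32 -> int32: reader attempts maps from writer attempts
  breaking: (severity, R1)
  breaking: (version, R1)
  breaking: (version, R4)
  forward on Event therefore BREAKING (3)


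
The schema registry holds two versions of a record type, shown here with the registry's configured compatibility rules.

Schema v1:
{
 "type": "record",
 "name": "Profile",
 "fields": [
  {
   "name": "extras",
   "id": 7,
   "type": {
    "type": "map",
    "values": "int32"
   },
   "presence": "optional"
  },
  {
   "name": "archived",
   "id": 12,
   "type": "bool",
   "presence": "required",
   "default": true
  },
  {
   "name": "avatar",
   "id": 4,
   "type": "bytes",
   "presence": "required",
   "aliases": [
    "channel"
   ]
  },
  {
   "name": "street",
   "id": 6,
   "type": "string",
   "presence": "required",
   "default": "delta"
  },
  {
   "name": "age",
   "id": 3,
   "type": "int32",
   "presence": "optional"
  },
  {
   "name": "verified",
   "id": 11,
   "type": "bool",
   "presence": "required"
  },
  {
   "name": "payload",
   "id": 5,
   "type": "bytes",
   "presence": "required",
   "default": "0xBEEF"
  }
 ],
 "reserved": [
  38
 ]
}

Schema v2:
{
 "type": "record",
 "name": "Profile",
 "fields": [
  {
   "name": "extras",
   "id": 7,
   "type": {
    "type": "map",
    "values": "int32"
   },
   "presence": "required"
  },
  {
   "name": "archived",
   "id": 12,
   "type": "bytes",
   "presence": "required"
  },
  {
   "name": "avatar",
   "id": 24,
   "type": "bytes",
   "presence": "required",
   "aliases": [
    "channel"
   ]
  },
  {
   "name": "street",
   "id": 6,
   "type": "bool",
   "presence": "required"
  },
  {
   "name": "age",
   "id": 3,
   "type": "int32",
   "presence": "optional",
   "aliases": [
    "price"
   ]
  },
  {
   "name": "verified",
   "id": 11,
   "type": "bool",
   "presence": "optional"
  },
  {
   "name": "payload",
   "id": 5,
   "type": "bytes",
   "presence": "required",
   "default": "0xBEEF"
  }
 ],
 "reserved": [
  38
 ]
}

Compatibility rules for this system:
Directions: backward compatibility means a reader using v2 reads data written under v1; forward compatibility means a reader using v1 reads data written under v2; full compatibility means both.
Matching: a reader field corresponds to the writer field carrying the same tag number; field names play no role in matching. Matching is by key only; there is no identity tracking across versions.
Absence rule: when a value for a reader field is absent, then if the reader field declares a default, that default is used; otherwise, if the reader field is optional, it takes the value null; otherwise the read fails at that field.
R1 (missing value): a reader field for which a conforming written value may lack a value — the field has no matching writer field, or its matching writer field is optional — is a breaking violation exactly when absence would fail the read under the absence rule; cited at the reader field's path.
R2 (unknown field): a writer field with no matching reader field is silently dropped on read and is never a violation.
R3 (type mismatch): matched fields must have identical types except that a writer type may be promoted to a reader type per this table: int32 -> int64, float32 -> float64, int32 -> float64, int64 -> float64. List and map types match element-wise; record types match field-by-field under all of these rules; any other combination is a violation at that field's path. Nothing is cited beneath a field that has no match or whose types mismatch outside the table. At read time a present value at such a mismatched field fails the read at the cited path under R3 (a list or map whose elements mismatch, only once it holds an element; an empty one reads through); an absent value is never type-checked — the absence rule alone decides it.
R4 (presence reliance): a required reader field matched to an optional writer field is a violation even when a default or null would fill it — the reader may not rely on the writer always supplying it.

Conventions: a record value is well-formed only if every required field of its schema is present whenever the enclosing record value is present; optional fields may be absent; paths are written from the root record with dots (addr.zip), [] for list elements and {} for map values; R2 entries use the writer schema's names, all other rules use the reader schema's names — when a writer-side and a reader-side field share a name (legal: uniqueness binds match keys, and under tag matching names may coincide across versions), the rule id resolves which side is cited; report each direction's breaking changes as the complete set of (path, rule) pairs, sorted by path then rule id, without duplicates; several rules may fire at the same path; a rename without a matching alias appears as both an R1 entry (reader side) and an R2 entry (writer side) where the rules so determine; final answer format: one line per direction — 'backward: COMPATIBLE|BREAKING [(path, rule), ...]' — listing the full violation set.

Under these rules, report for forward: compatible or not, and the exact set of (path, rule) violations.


forward: BREAKING [(archived, R3), (avatar, R1), (street, R3), (verified, R1), (verified, R4)]

each type pair in Profile: writer, then reader
forward analysis of Profile with v1 as reader and v2 as writer:
  extras: map<string, int32> -> map<string, int32>, writer required; from extras
  archived: bytes -> bool, writer required; from archived
  avatar has no writer counterpart
  street: bool -> string, writer required; from street
  age: int32 -> int32, writer optional; from age
  verified: bool -> bool, writer optional; from verified
  payload: bytes -> bytes, writer required; from payload
  leftover writer field: avatar
  rule R3 violated at archived
  rule R1 violated at avatar
  rule R3 violated at street
  rule R1 violated at verified
  rule R4 violated at verified
  => forward: BREAKING (5)
checking off the Profile differences that do not matter here:
  field extras in record Profile: optional changed to required -> affects backward compatibility only, which is not asked


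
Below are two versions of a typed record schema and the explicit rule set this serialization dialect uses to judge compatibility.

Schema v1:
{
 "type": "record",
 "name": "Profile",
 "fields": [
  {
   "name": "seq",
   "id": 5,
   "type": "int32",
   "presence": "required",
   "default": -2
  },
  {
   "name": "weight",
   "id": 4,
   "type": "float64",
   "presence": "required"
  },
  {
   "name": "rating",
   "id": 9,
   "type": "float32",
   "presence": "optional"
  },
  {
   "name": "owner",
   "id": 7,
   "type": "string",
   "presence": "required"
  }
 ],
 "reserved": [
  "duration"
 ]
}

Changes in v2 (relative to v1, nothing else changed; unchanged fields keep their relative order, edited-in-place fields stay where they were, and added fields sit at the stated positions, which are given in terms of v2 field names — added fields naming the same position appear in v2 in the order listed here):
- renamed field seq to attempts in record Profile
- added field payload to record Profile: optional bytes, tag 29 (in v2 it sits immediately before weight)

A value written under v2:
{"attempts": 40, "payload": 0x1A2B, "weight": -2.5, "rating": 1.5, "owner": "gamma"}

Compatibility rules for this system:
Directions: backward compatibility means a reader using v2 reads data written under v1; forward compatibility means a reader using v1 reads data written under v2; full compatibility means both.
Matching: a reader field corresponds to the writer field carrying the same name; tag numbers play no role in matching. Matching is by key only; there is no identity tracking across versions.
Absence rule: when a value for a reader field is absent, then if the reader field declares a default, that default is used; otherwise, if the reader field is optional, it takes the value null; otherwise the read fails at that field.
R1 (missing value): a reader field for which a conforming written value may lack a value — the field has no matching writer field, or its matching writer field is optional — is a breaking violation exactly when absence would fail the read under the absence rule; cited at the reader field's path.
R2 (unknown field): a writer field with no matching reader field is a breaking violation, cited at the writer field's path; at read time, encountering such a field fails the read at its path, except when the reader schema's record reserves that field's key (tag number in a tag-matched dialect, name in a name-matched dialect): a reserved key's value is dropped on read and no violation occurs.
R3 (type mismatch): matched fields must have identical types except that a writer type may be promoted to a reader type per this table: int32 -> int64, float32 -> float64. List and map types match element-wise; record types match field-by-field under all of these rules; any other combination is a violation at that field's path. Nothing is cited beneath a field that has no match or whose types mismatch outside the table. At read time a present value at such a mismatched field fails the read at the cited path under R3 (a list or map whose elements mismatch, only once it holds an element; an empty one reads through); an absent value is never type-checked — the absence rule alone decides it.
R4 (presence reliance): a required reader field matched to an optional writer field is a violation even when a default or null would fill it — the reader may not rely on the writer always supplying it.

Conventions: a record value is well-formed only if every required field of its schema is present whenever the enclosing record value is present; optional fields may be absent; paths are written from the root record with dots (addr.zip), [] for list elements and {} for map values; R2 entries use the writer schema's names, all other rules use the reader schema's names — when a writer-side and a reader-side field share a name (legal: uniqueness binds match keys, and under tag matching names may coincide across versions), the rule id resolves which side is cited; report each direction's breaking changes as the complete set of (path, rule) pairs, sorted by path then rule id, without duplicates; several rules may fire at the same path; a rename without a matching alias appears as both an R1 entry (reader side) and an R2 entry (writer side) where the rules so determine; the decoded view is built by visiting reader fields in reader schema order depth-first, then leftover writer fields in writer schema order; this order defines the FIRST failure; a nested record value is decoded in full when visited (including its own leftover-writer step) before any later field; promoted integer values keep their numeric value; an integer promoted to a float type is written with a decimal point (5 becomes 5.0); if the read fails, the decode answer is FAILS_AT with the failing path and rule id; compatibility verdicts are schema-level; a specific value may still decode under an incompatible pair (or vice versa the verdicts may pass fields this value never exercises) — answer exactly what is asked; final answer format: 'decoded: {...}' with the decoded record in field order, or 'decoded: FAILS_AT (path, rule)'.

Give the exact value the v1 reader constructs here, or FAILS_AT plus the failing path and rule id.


the writer's type comes first in each Profile pair
migrating the Profile value to v1:
  seq := -2 (absent -> default)
  weight := -2.5
  rating := 1.5
  owner := "gamma"
  read fails at attempts under R2 (unknown field)
  => FAILS_AT (attempts, R2)
diffs on Profile not affecting the asked answer:
  added field payload to record Profile: optional bytes, tag 29 (in v2 it sits immediately before weight) -> schema-level compatibility only; this Profile value's decode is unchanged

decoded: FAILS_AT (attempts, R2)


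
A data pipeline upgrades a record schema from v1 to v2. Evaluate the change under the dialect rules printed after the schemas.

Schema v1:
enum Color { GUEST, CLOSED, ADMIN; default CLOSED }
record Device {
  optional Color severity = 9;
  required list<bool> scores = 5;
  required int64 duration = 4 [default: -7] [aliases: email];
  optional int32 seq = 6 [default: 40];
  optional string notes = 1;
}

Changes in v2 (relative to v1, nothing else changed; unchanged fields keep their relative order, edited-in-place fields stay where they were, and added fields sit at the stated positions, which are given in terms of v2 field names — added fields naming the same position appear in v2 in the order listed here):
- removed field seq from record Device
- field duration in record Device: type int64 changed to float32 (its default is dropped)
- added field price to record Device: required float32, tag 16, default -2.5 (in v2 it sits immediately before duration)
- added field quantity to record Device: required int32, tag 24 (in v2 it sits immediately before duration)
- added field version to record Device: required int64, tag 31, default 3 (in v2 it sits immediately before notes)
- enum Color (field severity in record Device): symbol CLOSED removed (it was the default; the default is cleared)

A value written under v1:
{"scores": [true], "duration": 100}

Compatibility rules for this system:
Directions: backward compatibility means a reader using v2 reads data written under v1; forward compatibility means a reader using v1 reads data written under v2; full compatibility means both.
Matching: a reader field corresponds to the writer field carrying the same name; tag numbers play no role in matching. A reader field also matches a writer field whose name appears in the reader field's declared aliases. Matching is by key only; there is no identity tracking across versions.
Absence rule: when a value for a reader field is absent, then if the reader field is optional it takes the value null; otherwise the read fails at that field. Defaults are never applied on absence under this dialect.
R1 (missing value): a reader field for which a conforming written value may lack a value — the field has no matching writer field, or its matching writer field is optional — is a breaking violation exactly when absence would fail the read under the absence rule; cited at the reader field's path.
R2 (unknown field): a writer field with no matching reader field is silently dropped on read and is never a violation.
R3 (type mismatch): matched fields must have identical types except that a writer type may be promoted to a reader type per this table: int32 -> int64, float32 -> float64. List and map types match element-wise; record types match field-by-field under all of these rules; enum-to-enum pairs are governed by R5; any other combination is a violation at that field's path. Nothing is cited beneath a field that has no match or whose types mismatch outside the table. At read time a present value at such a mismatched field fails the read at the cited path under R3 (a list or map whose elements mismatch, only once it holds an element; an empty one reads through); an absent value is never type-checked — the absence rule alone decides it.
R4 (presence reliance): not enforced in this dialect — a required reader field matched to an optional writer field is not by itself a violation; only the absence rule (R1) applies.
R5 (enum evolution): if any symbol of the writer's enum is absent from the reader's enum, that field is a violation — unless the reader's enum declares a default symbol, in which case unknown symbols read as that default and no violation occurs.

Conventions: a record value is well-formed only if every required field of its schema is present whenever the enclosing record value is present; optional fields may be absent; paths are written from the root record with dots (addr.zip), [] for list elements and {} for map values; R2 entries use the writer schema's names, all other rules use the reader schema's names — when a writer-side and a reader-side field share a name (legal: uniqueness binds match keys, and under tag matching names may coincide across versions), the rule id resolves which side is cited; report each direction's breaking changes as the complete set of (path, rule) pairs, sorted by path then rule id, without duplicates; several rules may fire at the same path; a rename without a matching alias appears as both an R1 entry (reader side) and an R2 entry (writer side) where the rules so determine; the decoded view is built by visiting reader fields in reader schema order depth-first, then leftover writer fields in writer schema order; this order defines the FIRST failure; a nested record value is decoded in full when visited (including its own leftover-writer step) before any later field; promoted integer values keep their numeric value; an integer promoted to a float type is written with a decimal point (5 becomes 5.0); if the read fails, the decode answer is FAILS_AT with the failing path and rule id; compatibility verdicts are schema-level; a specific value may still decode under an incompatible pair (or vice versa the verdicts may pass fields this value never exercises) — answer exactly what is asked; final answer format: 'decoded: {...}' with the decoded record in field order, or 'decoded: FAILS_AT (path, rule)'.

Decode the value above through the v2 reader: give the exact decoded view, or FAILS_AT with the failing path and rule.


in Device below, arrows point writer -> reader
decoding the Device value with the v2 reader:
  severity := null (not supplied -> null)
  scores := [true]
  read fails at price under R1 (no fill)
  => FAILS_AT (price, R1)
checking off the Device differences that do not matter here:
  removed field seq from record Device -> fires no rule on Device under this dialect and leaves the result unchanged
  field duration in record Device: type int64 changed to float32 (its default is dropped) -> changes Device's schema-level verdicts only — the decode of this value is the same
  added field quantity to record Device: required int32, tag 24 (in v2 it sits immediately before duration) -> changes Device's schema-level verdicts only — the decode of this value is the same
  added field version to record Device: required int64, tag 31, default 3 (in v2 it sits immediately before notes) -> changes Device's schema-level verdicts only — the decode of this value is the same
  enum Color (field severity in record Device): symbol CLOSED removed (it was the default; the default is cleared) -> changes Device's schema-level verdicts only — the decode of this value is the same

decoded: FAILS_AT (price, R1)


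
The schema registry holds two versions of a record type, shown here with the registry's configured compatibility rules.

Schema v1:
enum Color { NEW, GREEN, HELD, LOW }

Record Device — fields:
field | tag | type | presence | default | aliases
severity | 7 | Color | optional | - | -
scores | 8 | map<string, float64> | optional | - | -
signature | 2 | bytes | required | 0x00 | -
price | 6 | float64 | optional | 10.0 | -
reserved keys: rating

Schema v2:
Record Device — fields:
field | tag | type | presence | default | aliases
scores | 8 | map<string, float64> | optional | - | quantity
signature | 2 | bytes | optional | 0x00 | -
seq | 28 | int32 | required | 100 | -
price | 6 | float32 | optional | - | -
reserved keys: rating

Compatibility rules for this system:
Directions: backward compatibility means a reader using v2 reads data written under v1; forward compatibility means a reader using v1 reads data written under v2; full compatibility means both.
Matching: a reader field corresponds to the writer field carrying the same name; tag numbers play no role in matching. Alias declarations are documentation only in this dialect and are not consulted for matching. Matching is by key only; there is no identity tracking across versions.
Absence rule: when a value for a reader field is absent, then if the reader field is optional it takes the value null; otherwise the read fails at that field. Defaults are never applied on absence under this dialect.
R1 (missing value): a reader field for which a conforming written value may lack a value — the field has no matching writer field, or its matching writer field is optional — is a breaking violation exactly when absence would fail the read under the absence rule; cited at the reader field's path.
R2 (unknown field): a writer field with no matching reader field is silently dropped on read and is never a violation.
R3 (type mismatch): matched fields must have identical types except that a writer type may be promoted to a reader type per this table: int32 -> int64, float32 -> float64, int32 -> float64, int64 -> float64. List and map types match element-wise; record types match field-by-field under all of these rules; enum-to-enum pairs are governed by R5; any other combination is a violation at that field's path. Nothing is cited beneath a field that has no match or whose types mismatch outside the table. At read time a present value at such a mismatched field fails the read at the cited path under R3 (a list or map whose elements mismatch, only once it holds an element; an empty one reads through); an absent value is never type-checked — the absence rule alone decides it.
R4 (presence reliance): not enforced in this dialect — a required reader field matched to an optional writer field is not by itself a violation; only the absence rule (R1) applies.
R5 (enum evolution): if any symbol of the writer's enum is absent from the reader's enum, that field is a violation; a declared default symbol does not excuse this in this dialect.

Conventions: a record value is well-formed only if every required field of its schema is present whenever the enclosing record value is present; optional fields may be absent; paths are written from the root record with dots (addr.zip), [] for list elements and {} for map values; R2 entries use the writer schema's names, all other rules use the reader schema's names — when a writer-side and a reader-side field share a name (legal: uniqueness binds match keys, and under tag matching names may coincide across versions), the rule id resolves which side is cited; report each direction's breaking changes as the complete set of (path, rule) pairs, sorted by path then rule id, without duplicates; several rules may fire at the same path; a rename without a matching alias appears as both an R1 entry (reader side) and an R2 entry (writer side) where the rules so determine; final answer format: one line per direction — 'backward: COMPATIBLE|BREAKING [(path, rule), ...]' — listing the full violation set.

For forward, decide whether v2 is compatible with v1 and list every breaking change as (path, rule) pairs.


forward: BREAKING [(signature, R1)]

the writer's type comes first in each Device pair
forward pass over Device, reader schema v1, writer schema v2:
  severity: no writer match
  scores: map<string, float64> -> map<string, float64>, writer optional; from scores
  signature: bytes -> bytes, writer optional; from signature
  price: float32 -> float64, writer optional; from price
  writer seq: unknown to reader
  violation R1 at signature
  forward on Device therefore BREAKING (1)
the rest of the Device diff is inert for this question:
  removed field severity from record Device -> fires no rule on Device, leaving the asked answer as it is
  added field seq to record Device: required int32, tag 28, default 100 (in v2 it sits immediately before price) -> matters only for Device's backward compatibility — outside the asked direction
  field price in record Device: type float64 changed to float32 (its default is dropped) -> matters only for Device's backward compatibility — outside the asked direction


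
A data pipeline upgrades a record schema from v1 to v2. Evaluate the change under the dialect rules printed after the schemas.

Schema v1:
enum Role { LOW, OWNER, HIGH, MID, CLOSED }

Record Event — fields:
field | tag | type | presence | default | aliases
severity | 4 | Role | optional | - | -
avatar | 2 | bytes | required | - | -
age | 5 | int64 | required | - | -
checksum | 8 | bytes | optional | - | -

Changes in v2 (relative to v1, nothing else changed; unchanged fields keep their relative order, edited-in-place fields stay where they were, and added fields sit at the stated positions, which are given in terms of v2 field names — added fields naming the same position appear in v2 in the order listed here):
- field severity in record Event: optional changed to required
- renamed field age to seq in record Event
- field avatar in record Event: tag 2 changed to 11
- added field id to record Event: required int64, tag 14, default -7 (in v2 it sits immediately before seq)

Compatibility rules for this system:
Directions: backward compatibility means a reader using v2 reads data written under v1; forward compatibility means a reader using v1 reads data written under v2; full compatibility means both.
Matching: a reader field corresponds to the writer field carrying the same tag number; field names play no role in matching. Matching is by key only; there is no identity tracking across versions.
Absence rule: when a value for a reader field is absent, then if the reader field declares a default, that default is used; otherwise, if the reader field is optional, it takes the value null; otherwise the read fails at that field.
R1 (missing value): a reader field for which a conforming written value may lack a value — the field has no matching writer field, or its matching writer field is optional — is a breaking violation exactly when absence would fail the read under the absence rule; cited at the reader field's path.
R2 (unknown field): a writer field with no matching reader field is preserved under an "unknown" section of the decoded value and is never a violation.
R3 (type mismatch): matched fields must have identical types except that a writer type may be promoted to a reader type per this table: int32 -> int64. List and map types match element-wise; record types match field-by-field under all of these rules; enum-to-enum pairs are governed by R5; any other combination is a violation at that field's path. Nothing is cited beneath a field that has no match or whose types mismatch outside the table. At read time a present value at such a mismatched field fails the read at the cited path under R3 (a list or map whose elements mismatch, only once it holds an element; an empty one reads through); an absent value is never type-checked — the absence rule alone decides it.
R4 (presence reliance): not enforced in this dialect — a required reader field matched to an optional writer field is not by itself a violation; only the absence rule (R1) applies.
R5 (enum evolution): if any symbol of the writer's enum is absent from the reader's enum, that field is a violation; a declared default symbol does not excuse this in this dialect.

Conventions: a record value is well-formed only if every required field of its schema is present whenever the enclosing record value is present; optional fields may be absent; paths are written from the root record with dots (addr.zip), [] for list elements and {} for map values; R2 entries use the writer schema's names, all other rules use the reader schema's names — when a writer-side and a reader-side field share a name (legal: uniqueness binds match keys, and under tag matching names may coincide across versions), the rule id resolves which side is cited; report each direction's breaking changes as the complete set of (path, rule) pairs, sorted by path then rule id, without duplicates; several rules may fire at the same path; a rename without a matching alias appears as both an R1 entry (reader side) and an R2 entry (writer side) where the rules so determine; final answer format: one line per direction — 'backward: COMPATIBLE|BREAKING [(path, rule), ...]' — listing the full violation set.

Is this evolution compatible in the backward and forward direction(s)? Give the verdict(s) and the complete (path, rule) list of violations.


in Event below, arrows point writer -> reader
backward pass over Event, reader schema v2, writer schema v1:
  severity: Role -> Role, writer optional; from severity
  no writer field matches reader avatar
  no writer field matches reader id
  seq: int64 -> int64, writer required; from age
  checksum: bytes -> bytes, writer optional; from checksum
  writer avatar: unknown to reader
  violation R1 at avatar
  violation R1 at severity
  => backward: BREAKING (2)
forward pass over Event, reader schema v1, writer schema v2:
  severity: Role -> Role, writer required; from severity
  no writer field matches reader avatar
  age: int64 -> int64, writer required; from seq
  checksum: bytes -> bytes, writer optional; from checksum
  writer avatar: unknown to reader
  writer id: unknown to reader
  violation R1 at avatar
  => forward: BREAKING (1)

backward: BREAKING [(avatar, R1), (severity, R1)]; forward: BREAKING [(avatar, R1)]


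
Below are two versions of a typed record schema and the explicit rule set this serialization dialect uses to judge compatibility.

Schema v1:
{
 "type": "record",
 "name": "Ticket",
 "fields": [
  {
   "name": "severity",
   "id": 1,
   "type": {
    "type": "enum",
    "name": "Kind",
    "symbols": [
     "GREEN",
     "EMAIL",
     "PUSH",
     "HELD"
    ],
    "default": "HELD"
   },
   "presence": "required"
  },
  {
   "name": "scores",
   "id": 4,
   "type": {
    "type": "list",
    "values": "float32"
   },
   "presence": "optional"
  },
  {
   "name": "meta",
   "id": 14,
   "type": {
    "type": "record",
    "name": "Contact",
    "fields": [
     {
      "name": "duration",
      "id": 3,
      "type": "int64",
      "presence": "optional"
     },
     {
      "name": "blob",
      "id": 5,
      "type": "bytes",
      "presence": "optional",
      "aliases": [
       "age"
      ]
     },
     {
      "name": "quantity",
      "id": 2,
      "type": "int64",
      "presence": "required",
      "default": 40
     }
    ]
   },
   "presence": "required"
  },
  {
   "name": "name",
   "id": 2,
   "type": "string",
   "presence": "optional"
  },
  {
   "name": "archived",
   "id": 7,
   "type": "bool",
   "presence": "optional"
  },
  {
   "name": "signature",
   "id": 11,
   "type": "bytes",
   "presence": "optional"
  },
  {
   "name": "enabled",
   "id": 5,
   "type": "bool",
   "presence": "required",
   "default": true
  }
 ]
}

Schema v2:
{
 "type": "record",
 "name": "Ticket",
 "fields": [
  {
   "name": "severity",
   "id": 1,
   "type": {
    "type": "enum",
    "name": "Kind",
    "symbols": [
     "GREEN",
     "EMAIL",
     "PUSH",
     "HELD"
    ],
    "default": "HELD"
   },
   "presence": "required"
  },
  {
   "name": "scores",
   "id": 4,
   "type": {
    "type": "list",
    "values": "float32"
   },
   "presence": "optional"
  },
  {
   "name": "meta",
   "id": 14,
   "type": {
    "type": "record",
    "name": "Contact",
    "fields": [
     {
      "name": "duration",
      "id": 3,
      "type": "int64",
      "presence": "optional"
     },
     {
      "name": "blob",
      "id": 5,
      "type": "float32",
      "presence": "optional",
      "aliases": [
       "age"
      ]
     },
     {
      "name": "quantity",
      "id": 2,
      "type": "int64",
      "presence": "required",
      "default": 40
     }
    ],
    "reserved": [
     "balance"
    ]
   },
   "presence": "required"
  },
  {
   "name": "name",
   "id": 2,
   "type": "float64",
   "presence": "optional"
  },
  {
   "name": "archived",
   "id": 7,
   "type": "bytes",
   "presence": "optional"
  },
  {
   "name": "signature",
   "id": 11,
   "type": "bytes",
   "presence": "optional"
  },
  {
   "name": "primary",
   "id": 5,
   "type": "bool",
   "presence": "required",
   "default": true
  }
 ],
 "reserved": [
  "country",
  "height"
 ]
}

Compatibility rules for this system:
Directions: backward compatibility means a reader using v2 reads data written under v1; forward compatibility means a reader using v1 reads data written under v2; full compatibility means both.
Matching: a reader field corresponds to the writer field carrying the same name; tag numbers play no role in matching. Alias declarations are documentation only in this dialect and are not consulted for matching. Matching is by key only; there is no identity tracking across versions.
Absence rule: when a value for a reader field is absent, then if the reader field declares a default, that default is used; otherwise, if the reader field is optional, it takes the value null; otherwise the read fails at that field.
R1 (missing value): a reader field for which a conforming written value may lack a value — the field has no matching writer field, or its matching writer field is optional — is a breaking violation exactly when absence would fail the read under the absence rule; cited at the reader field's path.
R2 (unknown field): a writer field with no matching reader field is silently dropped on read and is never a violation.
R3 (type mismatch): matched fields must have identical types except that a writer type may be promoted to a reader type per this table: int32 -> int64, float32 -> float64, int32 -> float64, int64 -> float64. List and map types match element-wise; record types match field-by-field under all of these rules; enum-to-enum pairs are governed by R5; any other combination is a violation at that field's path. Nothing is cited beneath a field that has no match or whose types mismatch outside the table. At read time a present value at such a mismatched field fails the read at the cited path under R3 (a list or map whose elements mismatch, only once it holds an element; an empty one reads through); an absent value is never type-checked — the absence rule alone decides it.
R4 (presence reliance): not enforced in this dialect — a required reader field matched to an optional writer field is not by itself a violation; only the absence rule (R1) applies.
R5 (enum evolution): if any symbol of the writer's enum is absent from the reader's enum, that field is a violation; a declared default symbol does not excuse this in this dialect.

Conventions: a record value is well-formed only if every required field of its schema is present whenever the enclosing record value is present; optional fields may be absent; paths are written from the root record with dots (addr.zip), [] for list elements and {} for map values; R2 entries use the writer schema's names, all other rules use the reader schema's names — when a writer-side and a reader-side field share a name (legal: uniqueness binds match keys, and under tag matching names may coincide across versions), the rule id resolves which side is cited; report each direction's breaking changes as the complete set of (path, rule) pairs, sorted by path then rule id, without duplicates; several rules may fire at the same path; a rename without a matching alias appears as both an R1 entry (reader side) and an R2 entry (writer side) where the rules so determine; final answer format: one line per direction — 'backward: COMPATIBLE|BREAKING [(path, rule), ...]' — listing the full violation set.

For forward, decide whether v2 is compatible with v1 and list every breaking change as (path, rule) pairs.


the writer's type comes first in each Ticket pair
forward on Ticket — v1 reading data written by v2:
  severity: Kind -> Kind, writer required; from severity
  scores: list<float32> -> list<float32>, writer optional; from scores
  meta: Contact -> Contact, writer required; from meta
  name: float64 -> string, writer optional; from name
  archived: bytes -> bool, writer optional; from archived
  signature: bytes -> bytes, writer optional; from signature
  enabled: no writer-side match
  leftover writer field: primary
  meta.duration: int64 -> int64, writer optional; from meta.duration
  meta.blob: float32 -> bytes, writer optional; from meta.blob
  meta.quantity: int64 -> int64, writer required; from meta.quantity
  breaking: (archived, R3)
  breaking: (meta.blob, R3)
  breaking: (name, R3)
  => forward: BREAKING (3)
the other Ticket changes do not affect what is asked:
  renamed field enabled to primary in record Ticket -> fires no rule on Ticket, leaving the asked answer as it is

forward: BREAKING [(archived, R3), (meta.blob, R3), (name, R3)]
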